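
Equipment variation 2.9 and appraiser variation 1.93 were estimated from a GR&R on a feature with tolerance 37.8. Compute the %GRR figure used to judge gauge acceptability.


GRR = sqrt(EV^2 + AV^2) = sqrt(2.9^2 + 1.93^2) = 3.4835183
%GRR = GRR / tol * 100 = 3.4835183 / 37.8 * 100
%GRR = 9.2157

9.2157


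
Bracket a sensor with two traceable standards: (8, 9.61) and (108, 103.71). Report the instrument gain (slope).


slope = (y2 - y1) / (x2 - x1)
= (103.71 - 9.61) / (108 - 8)
= 94.1000 / 100
= 0.9410

0.9410


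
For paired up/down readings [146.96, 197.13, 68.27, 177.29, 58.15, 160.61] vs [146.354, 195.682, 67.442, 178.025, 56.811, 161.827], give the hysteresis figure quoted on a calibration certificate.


|146.96 - 146.354| = 0.6060
|197.13 - 195.682| = 1.4480
|68.27 - 67.442| = 0.8280
|177.29 - 178.025| = 0.7350
|58.15 - 56.811| = 1.3390
|160.61 - 161.827| = 1.2170
hysteresis = max(diffs) = 1.4480

1.4480


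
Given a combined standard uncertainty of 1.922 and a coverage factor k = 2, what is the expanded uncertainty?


U = k * uc
U = 2 * 1.922
U = 3.8440

3.8440


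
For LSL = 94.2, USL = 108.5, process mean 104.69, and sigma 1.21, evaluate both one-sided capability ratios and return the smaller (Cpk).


Cpu = (USL - mean) / (3*sigma) = (108.5 - 104.69) / (3*1.21) = 1.0496
Cpl = (mean - LSL) / (3*sigma) = (104.69 - 94.2) / (3*1.21) = 2.8898
Cpk = min(Cpu, Cpl) = 1.0496

1.0496


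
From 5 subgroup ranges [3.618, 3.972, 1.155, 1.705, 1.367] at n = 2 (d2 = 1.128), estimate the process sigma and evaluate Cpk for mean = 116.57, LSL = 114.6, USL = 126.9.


R_bar = (3.618 + 3.972 + 1.155 + 1.705 + 1.367) / 5 = 2.3634
sigma = R_bar / d2 = 2.3634 / 1.128 = 2.0952128
Cp = (USL - LSL)/(6*sigma) = (126.9 - 114.6)/(6*2.0952128) = 0.9784
Cpu = (126.9 - 116.57)/(3*2.0952128) = 1.6434
Cpl = (116.57 - 114.6)/(3*2.0952128) = 0.3134
Cpk = min(Cpu, Cpl) = 0.3134

0.3134


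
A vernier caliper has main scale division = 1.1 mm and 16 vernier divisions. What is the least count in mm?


LC = MSD / n_div
= 1.1 / 16
= 0.0688

0.0688


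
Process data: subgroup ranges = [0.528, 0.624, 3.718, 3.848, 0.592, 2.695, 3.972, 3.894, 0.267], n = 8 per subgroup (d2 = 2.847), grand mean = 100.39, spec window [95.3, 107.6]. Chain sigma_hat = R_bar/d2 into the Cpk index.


R_bar = (0.528 + 0.624 + 3.718 + 3.848 + 0.592 + 2.695 + 3.972 + 3.894 + 0.267) / 9 = 2.2375556
sigma = R_bar / d2 = 2.2375556 / 2.847 = 0.78593453
Cp = (USL - LSL)/(6*sigma) = (107.6 - 95.3)/(6*0.78593453) = 2.6084
Cpu = (107.6 - 100.39)/(3*0.78593453) = 3.0579
Cpl = (100.39 - 95.3)/(3*0.78593453) = 2.1588
Cpk = min(Cpu, Cpl) = 2.1588

2.1588


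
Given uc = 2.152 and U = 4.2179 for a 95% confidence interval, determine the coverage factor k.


k = U / uc
k = 4.2179 / 2.152
k = 1.96

1.96


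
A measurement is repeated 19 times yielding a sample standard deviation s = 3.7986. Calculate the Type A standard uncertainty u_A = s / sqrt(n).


u_A = s / sqrt(n)
u_A = 3.7986 / sqrt(19)
u_A = 3.7986 / 4.3588989
u_A = 0.8715

0.8715


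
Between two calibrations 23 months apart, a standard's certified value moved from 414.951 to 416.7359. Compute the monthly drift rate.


rate = (v2 - v1) / months
= (416.7359 - 414.951) / 23
= 1.7849 / 23
= 0.0776

0.0776


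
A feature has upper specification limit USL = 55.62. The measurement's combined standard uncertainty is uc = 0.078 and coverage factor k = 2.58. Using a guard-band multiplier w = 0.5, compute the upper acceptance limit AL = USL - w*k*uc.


U = k * uc = 2.58 * 0.078 = 0.20124
guard band g = w * U = 0.5 * 0.20124 = 0.10062
AL = USL - g = 55.62 - 0.10062
AL = 55.5194

55.5194


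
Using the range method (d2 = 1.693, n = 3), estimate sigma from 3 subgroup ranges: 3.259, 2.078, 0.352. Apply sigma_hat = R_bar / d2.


R_bar = (3.259 + 2.078 + 0.352) / 3
R_bar = 5.689 / 3 = 1.8963333
sigma_hat = R_bar / d2 = 1.8963333 / 1.693 = 1.1201

1.1201


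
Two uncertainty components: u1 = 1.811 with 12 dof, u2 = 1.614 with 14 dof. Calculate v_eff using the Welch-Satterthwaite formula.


uc = sqrt(u1^2 + u2^2) = sqrt(1.811^2 + 1.614^2) = 2.4258436
v_eff = uc^4 / (u1^4/v1 + u2^4/v2)
= 2.4258436^4 / (1.811^4/12 + 1.614^4/14)
= 34.629896 / 1.3810954
v_eff = 25.0742

25.0742


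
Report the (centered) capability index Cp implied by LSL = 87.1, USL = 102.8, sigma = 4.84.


Cp = (USL - LSL) / (6 * sigma)
= (102.8 - 87.1) / (6 * 4.84)
= 15.7000 / 29.0400
= 0.5406

0.5406


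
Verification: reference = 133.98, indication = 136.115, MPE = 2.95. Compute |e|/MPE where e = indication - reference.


e = indication - reference = 136.115 - 133.98 = 2.1350
|e| = 2.1350
ratio = |e| / MPE = 2.1350 / 2.95
ratio = 0.7237

0.7237


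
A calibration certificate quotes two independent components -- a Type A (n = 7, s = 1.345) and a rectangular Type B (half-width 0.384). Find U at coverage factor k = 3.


u_A = s / sqrt(n) = 1.345 / sqrt(7) = 0.50836222
u_B = half_width / sqrt(3) = 0.384 / sqrt(3) = 0.2217025
uc = sqrt(u_A^2 + u_B^2) = sqrt(0.50836222^2 + 0.2217025^2) = 0.55460269
U = k * uc = 3 * 0.55460269
U = 1.6638

1.6638


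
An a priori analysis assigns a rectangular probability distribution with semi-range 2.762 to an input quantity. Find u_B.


u_B = half_width / sqrt(3)
u_B = 2.762 / 1.7320508
u_B = 1.5946

1.5946


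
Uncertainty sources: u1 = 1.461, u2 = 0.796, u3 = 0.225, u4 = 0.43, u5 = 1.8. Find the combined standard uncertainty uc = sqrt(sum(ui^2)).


uc = sqrt(1.461^2 + 0.796^2 + 0.225^2 + 0.43^2 + 1.8^2)
uc = sqrt(6.243662)
uc = 2.4987

2.4987


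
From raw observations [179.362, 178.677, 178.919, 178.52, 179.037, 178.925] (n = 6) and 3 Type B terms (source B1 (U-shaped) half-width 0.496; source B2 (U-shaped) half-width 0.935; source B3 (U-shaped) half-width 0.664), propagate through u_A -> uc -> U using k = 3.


mean = (179.362 + 178.677 + 178.919 + 178.52 + 179.037 + 178.925) / 6 = 178.9066667
s = sqrt(sum((x - mean)^2)/(n-1)) = 0.29225377
u_A = s / sqrt(n) = 0.29225377 / sqrt(6) = 0.1193121
u_B1 = 0.496 / sqrt(2) = 0.35072496
u_B2 = 0.935 / sqrt(2) = 0.66114484
u_B3 = 0.664 / sqrt(2) = 0.4695189
uc = sqrt(0.1193121^2 + 0.35072496^2 + 0.66114484^2 + 0.4695189^2) = 0.89151773
U = k * uc = 3 * 0.89151773
U = 2.6746

2.6746


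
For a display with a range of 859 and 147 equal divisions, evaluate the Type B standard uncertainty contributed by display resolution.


resolution = range / divisions
resolution = 859 / 147 = 5.8435374
u_res = resolution / (2*sqrt(3))
u_res = 5.8435374 / 3.4641016
u_res = 1.6869

1.6869


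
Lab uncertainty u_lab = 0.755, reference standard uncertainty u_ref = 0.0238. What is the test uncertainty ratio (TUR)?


TUR = u_lab / u_ref
= 0.755 / 0.0238
= 31.7227

31.7227


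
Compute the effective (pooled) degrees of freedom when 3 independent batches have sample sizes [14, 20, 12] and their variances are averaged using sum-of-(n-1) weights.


nu = sum_i (n_i - 1)
nu = ((14 - 1) + (20 - 1) + (12 - 1))
nu = 13 + 19 + 11
nu = 43

43


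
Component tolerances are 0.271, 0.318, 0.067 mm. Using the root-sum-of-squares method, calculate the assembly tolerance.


RSS = sqrt(0.271^2 + 0.318^2 + 0.067^2)
= sqrt(0.179054)
= 0.4231

0.4231


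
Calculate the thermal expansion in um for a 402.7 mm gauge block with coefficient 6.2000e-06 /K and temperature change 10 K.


dL = L * alpha * dT
= 402.7 * 6.2000e-06 * 10
= 0.0249674 mm
dL_um = 0.0249674 * 1000 = 24.9674 um

24.9674


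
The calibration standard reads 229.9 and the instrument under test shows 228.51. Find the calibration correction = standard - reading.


Correction = standard - reading
= 229.9 - 228.51
= 1.3900

1.3900


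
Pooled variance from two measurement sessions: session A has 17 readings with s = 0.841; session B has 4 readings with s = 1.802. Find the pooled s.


s_p = sqrt(((n1-1)*s1^2 + (n2-1)*s2^2) / (n1+n2-2))
numerator = (17-1)*0.841^2 + (4-1)*1.802^2 = 11.316496 + 9.741612 = 21.058108
denominator = 17 + 4 - 2 = 19
s_p^2 = 21.058108 / 19 = 1.1083215
s_p = sqrt(1.1083215) = 1.0528

1.0528


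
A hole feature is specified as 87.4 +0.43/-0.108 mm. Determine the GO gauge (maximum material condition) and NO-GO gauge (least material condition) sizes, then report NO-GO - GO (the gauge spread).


GO = nominal - lower_tol (smallest hole = maximum material condition)
GO = 87.4 - 0.108 = 87.292
NO-GO = nominal + upper_tol (largest hole = least material condition)
NO-GO = 87.4 + 0.43 = 87.83
spread = NO-GO - GO = 87.83 - 87.292 = 0.5380

0.5380


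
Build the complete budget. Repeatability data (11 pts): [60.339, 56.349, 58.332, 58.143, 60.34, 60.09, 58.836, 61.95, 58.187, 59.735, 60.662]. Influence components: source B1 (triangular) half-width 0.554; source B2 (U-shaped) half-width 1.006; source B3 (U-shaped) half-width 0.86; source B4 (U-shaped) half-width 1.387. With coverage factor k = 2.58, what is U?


mean = (60.339 + 56.349 + 58.332 + 58.143 + 60.34 + 60.09 + 58.836 + 61.95 + 58.187 + 59.735 + 60.662) / 11 = 59.36027273
s = sqrt(sum((x - mean)^2)/(n-1)) = 1.5572466
u_A = s / sqrt(n) = 1.5572466 / sqrt(11) = 0.46952752
u_B1 = 0.554 / sqrt(6) = 0.22616955
u_B2 = 1.006 / sqrt(2) = 0.71134942
u_B3 = 0.86 / sqrt(2) = 0.60811183
u_B4 = 1.387 / sqrt(2) = 0.98075711
uc = sqrt(0.46952752^2 + 0.22616955^2 + 0.71134942^2 + 0.60811183^2 + 0.98075711^2) = 1.4523468
U = k * uc = 2.58 * 1.4523468
U = 3.7471

3.7471


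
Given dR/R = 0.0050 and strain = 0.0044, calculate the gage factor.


GF = (dR/R) / epsilon
= 0.0050 / 0.0044
= 1.1364

1.1364


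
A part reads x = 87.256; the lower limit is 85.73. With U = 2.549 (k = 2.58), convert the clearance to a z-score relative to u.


u = U / k = 2.549 / 2.58 = 0.9879845
margin = |LSL - x| = |85.73 - 87.256| = 1.526
z = margin / u = 1.526 / 0.9879845
z = 1.5446

1.5446


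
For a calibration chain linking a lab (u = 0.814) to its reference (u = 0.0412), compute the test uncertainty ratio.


TUR = u_lab / u_ref
= 0.814 / 0.0412
= 19.7573

19.7573


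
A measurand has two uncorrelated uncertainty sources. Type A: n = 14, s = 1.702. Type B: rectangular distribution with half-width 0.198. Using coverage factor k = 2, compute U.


u_A = s / sqrt(n) = 1.702 / sqrt(14) = 0.45487863
u_B = half_width / sqrt(3) = 0.198 / sqrt(3) = 0.11431535
uc = sqrt(u_A^2 + u_B^2) = sqrt(0.45487863^2 + 0.11431535^2) = 0.46902299
U = k * uc = 2 * 0.46902299
U = 0.9380

0.9380


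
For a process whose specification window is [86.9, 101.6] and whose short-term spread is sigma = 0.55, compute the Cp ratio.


Cp = (USL - LSL) / (6 * sigma)
= (101.6 - 86.9) / (6 * 0.55)
= 14.7000 / 3.3000
= 4.4545

4.4545


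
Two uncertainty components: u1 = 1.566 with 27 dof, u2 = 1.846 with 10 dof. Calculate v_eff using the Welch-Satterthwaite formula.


uc = sqrt(u1^2 + u2^2) = sqrt(1.566^2 + 1.846^2) = 2.4207586
v_eff = uc^4 / (u1^4/v1 + u2^4/v2)
= 2.4207586^4 / (1.566^4/27 + 1.846^4/10)
= 34.340446 / 1.3839954
v_eff = 24.8125

24.8125


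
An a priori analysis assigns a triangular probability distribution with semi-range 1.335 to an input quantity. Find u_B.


u_B = half_width / sqrt(6)
u_B = 1.335 / 2.4494897
u_B = 0.5450

0.5450


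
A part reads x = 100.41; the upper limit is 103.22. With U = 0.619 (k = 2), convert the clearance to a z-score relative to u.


u = U / k = 0.619 / 2 = 0.3095
margin = |USL - x| = |103.22 - 100.41| = 2.81
z = margin / u = 2.81 / 0.3095
z = 9.0792

9.0792


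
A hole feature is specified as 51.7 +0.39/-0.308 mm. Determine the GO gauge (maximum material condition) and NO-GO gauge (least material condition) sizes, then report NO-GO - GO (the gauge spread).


GO = nominal - lower_tol (smallest hole = maximum material condition)
GO = 51.7 - 0.308 = 51.392
NO-GO = nominal + upper_tol (largest hole = least material condition)
NO-GO = 51.7 + 0.39 = 52.09
spread = NO-GO - GO = 52.09 - 51.392 = 0.6980

0.6980


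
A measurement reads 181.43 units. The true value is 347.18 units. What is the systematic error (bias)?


Systematic error = measured - true
= 181.43 - 347.18
= -165.7500

-165.7500


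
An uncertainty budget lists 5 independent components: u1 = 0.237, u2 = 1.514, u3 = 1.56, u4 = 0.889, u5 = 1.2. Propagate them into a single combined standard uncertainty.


uc = sqrt(0.237^2 + 1.514^2 + 1.56^2 + 0.889^2 + 1.2^2)
uc = sqrt(7.012286)
uc = 2.6481

2.6481


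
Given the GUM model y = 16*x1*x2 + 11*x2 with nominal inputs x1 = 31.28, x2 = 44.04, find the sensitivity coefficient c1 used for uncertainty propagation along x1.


y = 16*x1*x2 + 11*x2
dy/dx1 = 16*x2
Evaluate at x2 = 44.04: c1 = 16 * 44.04
c1 = 704.6400

704.6400


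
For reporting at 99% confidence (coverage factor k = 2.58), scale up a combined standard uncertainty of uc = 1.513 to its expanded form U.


U = k * uc
U = 2.58 * 1.513
U = 3.9035

3.9035


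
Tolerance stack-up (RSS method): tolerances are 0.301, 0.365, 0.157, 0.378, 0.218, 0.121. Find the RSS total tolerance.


RSS = sqrt(0.301^2 + 0.365^2 + 0.157^2 + 0.378^2 + 0.218^2 + 0.121^2)
= sqrt(0.453524)
= 0.6734

0.6734


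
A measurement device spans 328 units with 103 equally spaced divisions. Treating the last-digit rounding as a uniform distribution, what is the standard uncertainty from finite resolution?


resolution = range / divisions
resolution = 328 / 103 = 3.184466
u_res = resolution / (2*sqrt(3))
u_res = 3.184466 / 3.4641016
u_res = 0.9193

0.9193


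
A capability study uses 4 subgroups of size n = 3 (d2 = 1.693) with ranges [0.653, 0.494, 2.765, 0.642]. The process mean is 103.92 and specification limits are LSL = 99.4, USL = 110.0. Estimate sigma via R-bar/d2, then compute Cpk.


R_bar = (0.653 + 0.494 + 2.765 + 0.642) / 4 = 1.1385
sigma = R_bar / d2 = 1.1385 / 1.693 = 0.6724749
Cp = (USL - LSL)/(6*sigma) = (110.0 - 99.4)/(6*0.6724749) = 2.6271
Cpu = (110.0 - 103.92)/(3*0.6724749) = 3.0137
Cpl = (103.92 - 99.4)/(3*0.6724749) = 2.2405
Cpk = min(Cpu, Cpl) = 2.2405

2.2405


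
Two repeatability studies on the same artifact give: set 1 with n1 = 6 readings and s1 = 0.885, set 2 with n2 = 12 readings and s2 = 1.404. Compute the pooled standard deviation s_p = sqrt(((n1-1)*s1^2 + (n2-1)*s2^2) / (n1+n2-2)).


s_p = sqrt(((n1-1)*s1^2 + (n2-1)*s2^2) / (n1+n2-2))
numerator = (6-1)*0.885^2 + (12-1)*1.404^2 = 3.916125 + 21.683376 = 25.599501
denominator = 6 + 12 - 2 = 16
s_p^2 = 25.599501 / 16 = 1.5999688
s_p = sqrt(1.5999688) = 1.2649

1.2649


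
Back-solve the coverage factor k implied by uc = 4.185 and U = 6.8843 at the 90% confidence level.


k = U / uc
k = 6.8843 / 4.185
k = 1.645

1.645


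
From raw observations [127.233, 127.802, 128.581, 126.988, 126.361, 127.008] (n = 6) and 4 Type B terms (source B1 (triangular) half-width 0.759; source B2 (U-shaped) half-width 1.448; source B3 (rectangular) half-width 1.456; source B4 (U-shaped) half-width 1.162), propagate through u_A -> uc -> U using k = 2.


mean = (127.233 + 127.802 + 128.581 + 126.988 + 126.361 + 127.008) / 6 = 127.3288333
s = sqrt(sum((x - mean)^2)/(n-1)) = 0.76899868
u_A = s / sqrt(n) = 0.76899868 / sqrt(6) = 0.3139424
u_B1 = 0.759 / sqrt(6) = 0.30986045
u_B2 = 1.448 / sqrt(2) = 1.0238906
u_B3 = 1.456 / sqrt(3) = 0.84062199
u_B4 = 1.162 / sqrt(2) = 0.82165808
uc = sqrt(0.3139424^2 + 0.30986045^2 + 1.0238906^2 + 0.84062199^2 + 0.82165808^2) = 1.6200903
U = k * uc = 2 * 1.6200903
U = 3.2402

3.2402


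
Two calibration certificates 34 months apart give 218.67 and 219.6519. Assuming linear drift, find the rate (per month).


rate = (v2 - v1) / months
= (219.6519 - 218.67) / 34
= 0.9819 / 34
= 0.0289

0.0289


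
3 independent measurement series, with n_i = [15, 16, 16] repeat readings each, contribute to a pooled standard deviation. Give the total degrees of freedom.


nu = sum_i (n_i - 1)
nu = ((15 - 1) + (16 - 1) + (16 - 1))
nu = 14 + 15 + 15
nu = 44

44


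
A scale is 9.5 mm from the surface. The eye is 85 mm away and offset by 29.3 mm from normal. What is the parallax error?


error = h * offset / d
= 9.5 * 29.3 / 85
= 3.2747

3.2747


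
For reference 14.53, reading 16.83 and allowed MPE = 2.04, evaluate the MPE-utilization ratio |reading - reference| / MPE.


e = indication - reference = 16.83 - 14.53 = 2.3000
|e| = 2.3000
ratio = |e| / MPE = 2.3000 / 2.04
ratio = 1.1275

1.1275


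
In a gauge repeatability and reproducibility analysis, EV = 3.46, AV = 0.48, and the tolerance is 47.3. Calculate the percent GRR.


GRR = sqrt(EV^2 + AV^2) = sqrt(3.46^2 + 0.48^2) = 3.4931361
%GRR = GRR / tol * 100 = 3.4931361 / 47.3 * 100
%GRR = 7.3851

7.3851


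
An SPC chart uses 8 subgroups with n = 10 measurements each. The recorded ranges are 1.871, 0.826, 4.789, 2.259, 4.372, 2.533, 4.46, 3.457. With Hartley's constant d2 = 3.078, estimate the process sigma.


R_bar = (1.871 + 0.826 + 4.789 + 2.259 + 4.372 + 2.533 + 4.46 + 3.457) / 8
R_bar = 24.567 / 8 = 3.070875
sigma_hat = R_bar / d2 = 3.070875 / 3.078 = 0.9977

0.9977


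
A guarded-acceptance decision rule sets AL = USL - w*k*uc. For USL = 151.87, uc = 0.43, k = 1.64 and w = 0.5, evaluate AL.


U = k * uc = 1.64 * 0.43 = 0.7052
guard band g = w * U = 0.5 * 0.7052 = 0.3526
AL = USL - g = 151.87 - 0.3526
AL = 151.5174

151.5174


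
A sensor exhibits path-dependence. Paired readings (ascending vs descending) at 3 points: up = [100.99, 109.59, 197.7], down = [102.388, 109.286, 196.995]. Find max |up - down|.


|100.99 - 102.388| = 1.3980
|109.59 - 109.286| = 0.3040
|197.7 - 196.995| = 0.7050
hysteresis = max(diffs) = 1.3980

1.3980


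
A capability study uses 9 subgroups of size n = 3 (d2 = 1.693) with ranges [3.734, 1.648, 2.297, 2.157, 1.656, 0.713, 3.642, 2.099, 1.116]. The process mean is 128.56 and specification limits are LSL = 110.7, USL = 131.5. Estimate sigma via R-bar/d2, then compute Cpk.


R_bar = (3.734 + 1.648 + 2.297 + 2.157 + 1.656 + 0.713 + 3.642 + 2.099 + 1.116) / 9 = 2.118
sigma = R_bar / d2 = 2.118 / 1.693 = 1.2510337
Cp = (USL - LSL)/(6*sigma) = (131.5 - 110.7)/(6*1.2510337) = 2.7710
Cpu = (131.5 - 128.56)/(3*1.2510337) = 0.7834
Cpl = (128.56 - 110.7)/(3*1.2510337) = 4.7587
Cpk = min(Cpu, Cpl) = 0.7834

0.7834


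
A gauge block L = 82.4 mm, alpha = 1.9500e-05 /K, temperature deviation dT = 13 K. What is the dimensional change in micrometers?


dL = L * alpha * dT
= 82.4 * 1.9500e-05 * 13
= 0.0208884 mm
dL_um = 0.0208884 * 1000 = 20.8884 um

20.8884


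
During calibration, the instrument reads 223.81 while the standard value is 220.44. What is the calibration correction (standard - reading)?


Correction = standard - reading
= 220.44 - 223.81
= -3.3700

-3.3700


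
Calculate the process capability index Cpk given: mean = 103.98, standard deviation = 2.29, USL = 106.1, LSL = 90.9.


Cpu = (USL - mean) / (3*sigma) = (106.1 - 103.98) / (3*2.29) = 0.3086
Cpl = (mean - LSL) / (3*sigma) = (103.98 - 90.9) / (3*2.29) = 1.9039
Cpk = min(Cpu, Cpl) = 0.3086

0.3086


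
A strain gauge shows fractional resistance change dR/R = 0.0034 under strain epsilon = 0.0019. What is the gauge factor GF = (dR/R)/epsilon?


GF = (dR/R) / epsilon
= 0.0034 / 0.0019
= 1.7895

1.7895


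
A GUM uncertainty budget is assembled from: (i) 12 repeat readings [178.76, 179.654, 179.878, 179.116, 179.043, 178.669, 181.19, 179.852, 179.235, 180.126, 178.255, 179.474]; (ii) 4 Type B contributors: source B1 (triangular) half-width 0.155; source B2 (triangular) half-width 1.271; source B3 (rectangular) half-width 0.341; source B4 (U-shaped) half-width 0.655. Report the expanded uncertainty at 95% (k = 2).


mean = (178.76 + 179.654 + 179.878 + 179.116 + 179.043 + 178.669 + 181.19 + 179.852 + 179.235 + 180.126 + 178.255 + 179.474) / 12 = 179.4376667
s = sqrt(sum((x - mean)^2)/(n-1)) = 0.78086471
u_A = s / sqrt(n) = 0.78086471 / sqrt(12) = 0.22541623
u_B1 = 0.155 / sqrt(6) = 0.063278485
u_B2 = 1.271 / sqrt(6) = 0.51888358
u_B3 = 0.341 / sqrt(3) = 0.19687644
u_B4 = 0.655 / sqrt(2) = 0.46315494
uc = sqrt(0.22541623^2 + 0.063278485^2 + 0.51888358^2 + 0.19687644^2 + 0.46315494^2) = 0.75982211
U = k * uc = 2 * 0.75982211
U = 1.5196

1.5196


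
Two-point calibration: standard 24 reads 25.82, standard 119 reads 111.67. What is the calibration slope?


slope = (y2 - y1) / (x2 - x1)
= (111.67 - 25.82) / (119 - 24)
= 85.8500 / 95
= 0.9037

0.9037


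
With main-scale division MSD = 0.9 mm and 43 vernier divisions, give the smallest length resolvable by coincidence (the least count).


LC = MSD / n_div
= 0.9 / 43
= 0.0209

0.0209


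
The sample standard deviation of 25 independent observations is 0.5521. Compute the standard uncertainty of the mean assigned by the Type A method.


u_A = s / sqrt(n)
u_A = 0.5521 / sqrt(25)
u_A = 0.5521 / 5
u_A = 0.1104

0.1104


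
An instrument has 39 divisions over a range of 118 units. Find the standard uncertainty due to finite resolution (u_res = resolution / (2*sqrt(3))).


resolution = range / divisions
resolution = 118 / 39 = 3.025641
u_res = resolution / (2*sqrt(3))
u_res = 3.025641 / 3.4641016
u_res = 0.8734

0.8734


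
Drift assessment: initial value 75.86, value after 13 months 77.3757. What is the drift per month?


rate = (v2 - v1) / months
= (77.3757 - 75.86) / 13
= 1.5157 / 13
= 0.1166

0.1166


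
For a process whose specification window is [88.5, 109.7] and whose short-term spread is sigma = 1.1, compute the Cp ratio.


Cp = (USL - LSL) / (6 * sigma)
= (109.7 - 88.5) / (6 * 1.1)
= 21.2000 / 6.6000
= 3.2121

3.2121


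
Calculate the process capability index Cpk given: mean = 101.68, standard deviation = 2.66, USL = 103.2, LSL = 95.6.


Cpu = (USL - mean) / (3*sigma) = (103.2 - 101.68) / (3*2.66) = 0.1905
Cpl = (mean - LSL) / (3*sigma) = (101.68 - 95.6) / (3*2.66) = 0.7619
Cpk = min(Cpu, Cpl) = 0.1905

0.1905


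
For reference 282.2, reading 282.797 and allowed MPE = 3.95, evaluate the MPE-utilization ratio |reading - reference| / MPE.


e = indication - reference = 282.797 - 282.2 = 0.5970
|e| = 0.5970
ratio = |e| / MPE = 0.5970 / 3.95
ratio = 0.1511

0.1511


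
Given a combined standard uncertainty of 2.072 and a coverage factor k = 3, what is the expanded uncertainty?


U = k * uc
U = 3 * 2.072
U = 6.2160

6.2160


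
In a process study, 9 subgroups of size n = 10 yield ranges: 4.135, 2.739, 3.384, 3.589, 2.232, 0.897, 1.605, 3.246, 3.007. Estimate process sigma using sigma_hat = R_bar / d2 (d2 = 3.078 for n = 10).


R_bar = (4.135 + 2.739 + 3.384 + 3.589 + 2.232 + 0.897 + 1.605 + 3.246 + 3.007) / 9
R_bar = 24.834 / 9 = 2.7593333
sigma_hat = R_bar / d2 = 2.7593333 / 3.078 = 0.8965

0.8965


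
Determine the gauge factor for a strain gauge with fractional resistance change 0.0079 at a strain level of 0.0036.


GF = (dR/R) / epsilon
= 0.0079 / 0.0036
= 2.1944

2.1944


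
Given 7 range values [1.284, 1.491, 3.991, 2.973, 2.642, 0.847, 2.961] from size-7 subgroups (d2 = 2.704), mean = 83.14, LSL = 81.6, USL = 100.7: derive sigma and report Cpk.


R_bar = (1.284 + 1.491 + 3.991 + 2.973 + 2.642 + 0.847 + 2.961) / 7 = 2.3127143
sigma = R_bar / d2 = 2.3127143 / 2.704 = 0.85529375
Cp = (USL - LSL)/(6*sigma) = (100.7 - 81.6)/(6*0.85529375) = 3.7219
Cpu = (100.7 - 83.14)/(3*0.85529375) = 6.8437
Cpl = (83.14 - 81.6)/(3*0.85529375) = 0.6002
Cpk = min(Cpu, Cpl) = 0.6002

0.6002


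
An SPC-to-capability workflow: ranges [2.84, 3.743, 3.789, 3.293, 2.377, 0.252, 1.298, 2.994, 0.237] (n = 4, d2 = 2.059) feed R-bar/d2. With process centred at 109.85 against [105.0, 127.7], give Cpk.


R_bar = (2.84 + 3.743 + 3.789 + 3.293 + 2.377 + 0.252 + 1.298 + 2.994 + 0.237) / 9 = 2.3136667
sigma = R_bar / d2 = 2.3136667 / 2.059 = 1.1236847
Cp = (USL - LSL)/(6*sigma) = (127.7 - 105.0)/(6*1.1236847) = 3.3669
Cpu = (127.7 - 109.85)/(3*1.1236847) = 5.2951
Cpl = (109.85 - 105.0)/(3*1.1236847) = 1.4387
Cpk = min(Cpu, Cpl) = 1.4387

1.4387


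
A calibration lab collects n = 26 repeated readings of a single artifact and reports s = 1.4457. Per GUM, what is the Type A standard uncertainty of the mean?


u_A = s / sqrt(n)
u_A = 1.4457 / sqrt(26)
u_A = 1.4457 / 5.0990195
u_A = 0.2835

0.2835


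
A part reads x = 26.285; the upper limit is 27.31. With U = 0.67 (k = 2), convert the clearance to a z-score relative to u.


u = U / k = 0.67 / 2 = 0.335
margin = |USL - x| = |27.31 - 26.285| = 1.025
z = margin / u = 1.025 / 0.335
z = 3.0597

3.0597


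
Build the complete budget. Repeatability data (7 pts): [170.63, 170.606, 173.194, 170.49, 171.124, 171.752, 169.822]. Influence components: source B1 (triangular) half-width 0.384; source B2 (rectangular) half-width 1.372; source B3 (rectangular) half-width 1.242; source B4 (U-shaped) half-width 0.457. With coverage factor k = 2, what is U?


mean = (170.63 + 170.606 + 173.194 + 170.49 + 171.124 + 171.752 + 169.822) / 7 = 171.0882857
s = sqrt(sum((x - mean)^2)/(n-1)) = 1.1015047
u_A = s / sqrt(n) = 1.1015047 / sqrt(7) = 0.41632964
u_B1 = 0.384 / sqrt(6) = 0.15676734
u_B2 = 1.372 / sqrt(3) = 0.79212457
u_B3 = 1.242 / sqrt(3) = 0.71706903
u_B4 = 0.457 / sqrt(2) = 0.3231478
uc = sqrt(0.41632964^2 + 0.15676734^2 + 0.79212457^2 + 0.71706903^2 + 0.3231478^2) = 1.2016573
U = k * uc = 2 * 1.2016573
U = 2.4033

2.4033


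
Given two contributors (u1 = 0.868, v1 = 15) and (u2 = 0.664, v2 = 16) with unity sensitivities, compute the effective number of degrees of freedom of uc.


uc = sqrt(u1^2 + u2^2) = sqrt(0.868^2 + 0.664^2) = 1.0928495
v_eff = uc^4 / (u1^4/v1 + u2^4/v2)
= 1.0928495^4 / (0.868^4/15 + 0.664^4/16)
= 1.4264003 / 0.049992512
v_eff = 28.5323

28.5323


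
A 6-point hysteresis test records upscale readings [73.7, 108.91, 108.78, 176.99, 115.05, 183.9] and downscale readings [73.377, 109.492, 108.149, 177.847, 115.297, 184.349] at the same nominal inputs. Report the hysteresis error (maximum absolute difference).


|73.7 - 73.377| = 0.3230
|108.91 - 109.492| = 0.5820
|108.78 - 108.149| = 0.6310
|176.99 - 177.847| = 0.8570
|115.05 - 115.297| = 0.2470
|183.9 - 184.349| = 0.4490
hysteresis = max(diffs) = 0.8570

0.8570


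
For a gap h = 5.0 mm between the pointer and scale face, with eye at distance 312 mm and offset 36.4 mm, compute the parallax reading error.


error = h * offset / d
= 5.0 * 36.4 / 312
= 0.5833

0.5833


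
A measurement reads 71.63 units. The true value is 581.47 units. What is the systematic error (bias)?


Systematic error = measured - true
= 71.63 - 581.47
= -509.8400

-509.8400


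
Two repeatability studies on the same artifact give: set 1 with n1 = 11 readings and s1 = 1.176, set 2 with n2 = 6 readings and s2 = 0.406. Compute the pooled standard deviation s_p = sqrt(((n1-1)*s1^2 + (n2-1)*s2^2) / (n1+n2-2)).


s_p = sqrt(((n1-1)*s1^2 + (n2-1)*s2^2) / (n1+n2-2))
numerator = (11-1)*1.176^2 + (6-1)*0.406^2 = 13.82976 + 0.82418 = 14.65394
denominator = 11 + 6 - 2 = 15
s_p^2 = 14.65394 / 15 = 0.97692933
s_p = sqrt(0.97692933) = 0.9884

0.9884


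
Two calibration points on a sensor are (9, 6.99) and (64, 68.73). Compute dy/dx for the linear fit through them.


slope = (y2 - y1) / (x2 - x1)
= (68.73 - 6.99) / (64 - 9)
= 61.7400 / 55
= 1.1225

1.1225


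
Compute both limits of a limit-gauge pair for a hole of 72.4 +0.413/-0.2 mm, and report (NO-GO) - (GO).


GO = nominal - lower_tol (smallest hole = maximum material condition)
GO = 72.4 - 0.2 = 72.2
NO-GO = nominal + upper_tol (largest hole = least material condition)
NO-GO = 72.4 + 0.413 = 72.813
spread = NO-GO - GO = 72.813 - 72.2 = 0.6130

0.6130


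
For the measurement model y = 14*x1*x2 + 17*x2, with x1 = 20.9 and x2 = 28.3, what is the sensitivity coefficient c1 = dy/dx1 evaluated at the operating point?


y = 14*x1*x2 + 17*x2
dy/dx1 = 14*x2
Evaluate at x2 = 28.3: c1 = 14 * 28.3
c1 = 396.2000

396.2000


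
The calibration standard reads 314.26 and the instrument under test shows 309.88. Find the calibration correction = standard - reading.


Correction = standard - reading
= 314.26 - 309.88
= 4.3800

4.3800


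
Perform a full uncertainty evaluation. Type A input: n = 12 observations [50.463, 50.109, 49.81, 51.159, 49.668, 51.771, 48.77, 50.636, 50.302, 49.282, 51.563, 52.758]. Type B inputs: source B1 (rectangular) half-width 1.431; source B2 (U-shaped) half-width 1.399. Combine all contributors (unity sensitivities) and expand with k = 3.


mean = (50.463 + 50.109 + 49.81 + 51.159 + 49.668 + 51.771 + 48.77 + 50.636 + 50.302 + 49.282 + 51.563 + 52.758) / 12 = 50.52425
s = sqrt(sum((x - mean)^2)/(n-1)) = 1.1332935
u_A = s / sqrt(n) = 1.1332935 / sqrt(12) = 0.32715365
u_B1 = 1.431 / sqrt(3) = 0.82618824
u_B2 = 1.399 / sqrt(2) = 0.98924239
uc = sqrt(0.32715365^2 + 0.82618824^2 + 0.98924239^2) = 1.3297432
U = k * uc = 3 * 1.3297432
U = 3.9892

3.9892


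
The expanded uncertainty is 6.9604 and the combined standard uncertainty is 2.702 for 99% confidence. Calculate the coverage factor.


k = U / uc
k = 6.9604 / 2.702
k = 2.576

2.576


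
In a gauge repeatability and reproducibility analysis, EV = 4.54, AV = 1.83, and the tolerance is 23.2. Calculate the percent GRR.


GRR = sqrt(EV^2 + AV^2) = sqrt(4.54^2 + 1.83^2) = 4.8949464
%GRR = GRR / tol * 100 = 4.8949464 / 23.2 * 100
%GRR = 21.0989

21.0989


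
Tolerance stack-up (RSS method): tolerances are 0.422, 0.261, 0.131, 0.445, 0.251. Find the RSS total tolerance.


RSS = sqrt(0.422^2 + 0.261^2 + 0.131^2 + 0.445^2 + 0.251^2)
= sqrt(0.524392)
= 0.7241

0.7241


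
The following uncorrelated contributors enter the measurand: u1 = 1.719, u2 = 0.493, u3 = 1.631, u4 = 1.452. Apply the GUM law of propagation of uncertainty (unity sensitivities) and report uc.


uc = sqrt(1.719^2 + 0.493^2 + 1.631^2 + 1.452^2)
uc = sqrt(7.966475)
uc = 2.8225

2.8225


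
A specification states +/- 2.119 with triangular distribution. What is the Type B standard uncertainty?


u_B = half_width / sqrt(6)
u_B = 2.119 / 2.4494897
u_B = 0.8651

0.8651


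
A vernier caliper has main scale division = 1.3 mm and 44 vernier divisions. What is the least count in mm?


LC = MSD / n_div
= 1.3 / 44
= 0.0295

0.0295


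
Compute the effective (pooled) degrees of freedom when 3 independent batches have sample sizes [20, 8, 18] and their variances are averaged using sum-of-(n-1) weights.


nu = sum_i (n_i - 1)
nu = ((20 - 1) + (8 - 1) + (18 - 1))
nu = 19 + 7 + 17
nu = 43

43


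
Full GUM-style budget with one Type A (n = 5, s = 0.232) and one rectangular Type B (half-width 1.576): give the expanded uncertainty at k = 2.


u_A = s / sqrt(n) = 0.232 / sqrt(5) = 0.10375355
u_B = half_width / sqrt(3) = 1.576 / sqrt(3) = 0.90990402
uc = sqrt(u_A^2 + u_B^2) = sqrt(0.10375355^2 + 0.90990402^2) = 0.91580026
U = k * uc = 2 * 0.91580026
U = 1.8316

1.8316


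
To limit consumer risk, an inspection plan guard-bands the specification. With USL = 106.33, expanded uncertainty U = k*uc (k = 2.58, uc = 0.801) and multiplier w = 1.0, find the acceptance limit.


U = k * uc = 2.58 * 0.801 = 2.06658
guard band g = w * U = 1.0 * 2.06658 = 2.06658
AL = USL - g = 106.33 - 2.06658
AL = 104.2634

104.2634


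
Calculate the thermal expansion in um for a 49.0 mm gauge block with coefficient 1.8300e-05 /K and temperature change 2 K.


dL = L * alpha * dT
= 49.0 * 1.8300e-05 * 2
= 0.0017934 mm
dL_um = 0.0017934 * 1000 = 1.7934 um

1.7934


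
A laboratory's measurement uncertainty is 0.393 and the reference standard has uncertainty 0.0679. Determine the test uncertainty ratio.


TUR = u_lab / u_ref
= 0.393 / 0.0679
= 5.7879

5.7879


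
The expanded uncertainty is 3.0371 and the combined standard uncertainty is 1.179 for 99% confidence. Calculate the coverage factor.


k = U / uc
k = 3.0371 / 1.179
k = 2.576

2.576


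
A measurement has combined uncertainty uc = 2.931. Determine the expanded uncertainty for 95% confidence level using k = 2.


U = k * uc
U = 2 * 2.931
U = 5.8620

5.8620


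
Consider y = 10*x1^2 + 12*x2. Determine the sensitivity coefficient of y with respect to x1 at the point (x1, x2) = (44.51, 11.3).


y = 10*x1^2 + 12*x2
dy/dx1 = 2*10*x1
Evaluate at x1 = 44.51: c1 = 20 * 44.51
c1 = 890.2000

890.2000


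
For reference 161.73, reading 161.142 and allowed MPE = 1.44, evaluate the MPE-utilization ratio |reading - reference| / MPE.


e = indication - reference = 161.142 - 161.73 = -0.5880
|e| = 0.5880
ratio = |e| / MPE = 0.5880 / 1.44
ratio = 0.4083

0.4083


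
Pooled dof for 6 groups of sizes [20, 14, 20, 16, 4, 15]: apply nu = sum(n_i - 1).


nu = sum_i (n_i - 1)
nu = ((20 - 1) + (14 - 1) + (20 - 1) + (16 - 1) + (4 - 1) + (15 - 1))
nu = 19 + 13 + 19 + 15 + 3 + 14
nu = 83

83


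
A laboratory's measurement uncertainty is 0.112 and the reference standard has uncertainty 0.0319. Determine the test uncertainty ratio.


TUR = u_lab / u_ref
= 0.112 / 0.0319
= 3.5110

3.5110


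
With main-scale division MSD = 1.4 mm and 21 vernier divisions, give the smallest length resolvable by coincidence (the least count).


LC = MSD / n_div
= 1.4 / 21
= 0.0667

0.0667


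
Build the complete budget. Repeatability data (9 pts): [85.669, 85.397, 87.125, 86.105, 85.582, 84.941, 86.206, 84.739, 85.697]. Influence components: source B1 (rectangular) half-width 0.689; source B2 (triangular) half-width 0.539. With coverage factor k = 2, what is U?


mean = (85.669 + 85.397 + 87.125 + 86.105 + 85.582 + 84.941 + 86.206 + 84.739 + 85.697) / 9 = 85.71788889
s = sqrt(sum((x - mean)^2)/(n-1)) = 0.71187349
u_A = s / sqrt(n) = 0.71187349 / sqrt(9) = 0.23729116
u_B1 = 0.689 / sqrt(3) = 0.39779434
u_B2 = 0.539 / sqrt(6) = 0.22004583
uc = sqrt(0.23729116^2 + 0.39779434^2 + 0.22004583^2) = 0.51280367
U = k * uc = 2 * 0.51280367
U = 1.0256

1.0256


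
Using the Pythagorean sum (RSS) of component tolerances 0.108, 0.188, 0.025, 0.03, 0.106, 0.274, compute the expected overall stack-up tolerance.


RSS = sqrt(0.108^2 + 0.188^2 + 0.025^2 + 0.03^2 + 0.106^2 + 0.274^2)
= sqrt(0.134845)
= 0.3672

0.3672


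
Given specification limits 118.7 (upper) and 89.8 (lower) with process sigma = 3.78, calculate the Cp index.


Cp = (USL - LSL) / (6 * sigma)
= (118.7 - 89.8) / (6 * 3.78)
= 28.9000 / 22.6800
= 1.2743

1.2743


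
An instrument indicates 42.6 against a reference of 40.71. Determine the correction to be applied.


Correction = standard - reading
= 40.71 - 42.6
= -1.8900

-1.8900


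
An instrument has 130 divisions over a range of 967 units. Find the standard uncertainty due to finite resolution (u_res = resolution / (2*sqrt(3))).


resolution = range / divisions
resolution = 967 / 130 = 7.4384615
u_res = resolution / (2*sqrt(3))
u_res = 7.4384615 / 3.4641016
u_res = 2.1473

2.1473


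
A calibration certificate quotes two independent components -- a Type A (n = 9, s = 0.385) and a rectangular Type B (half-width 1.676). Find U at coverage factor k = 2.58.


u_A = s / sqrt(n) = 0.385 / sqrt(9) = 0.12833333
u_B = half_width / sqrt(3) = 1.676 / sqrt(3) = 0.96763905
uc = sqrt(u_A^2 + u_B^2) = sqrt(0.12833333^2 + 0.96763905^2) = 0.97611207
U = k * uc = 2.58 * 0.97611207
U = 2.5184

2.5184


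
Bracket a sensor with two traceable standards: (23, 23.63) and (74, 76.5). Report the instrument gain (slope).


slope = (y2 - y1) / (x2 - x1)
= (76.5 - 23.63) / (74 - 23)
= 52.8700 / 51
= 1.0367

1.0367


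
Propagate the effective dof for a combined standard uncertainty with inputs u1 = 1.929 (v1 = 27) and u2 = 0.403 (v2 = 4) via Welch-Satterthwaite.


uc = sqrt(u1^2 + u2^2) = sqrt(1.929^2 + 0.403^2) = 1.9706471
v_eff = uc^4 / (u1^4/v1 + u2^4/v2)
= 1.9706471^4 / (1.929^4/27 + 0.403^4/4)
= 15.081184 / 0.5194144
v_eff = 29.0350

29.0350


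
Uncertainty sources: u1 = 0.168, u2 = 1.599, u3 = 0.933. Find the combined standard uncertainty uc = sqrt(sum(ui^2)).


uc = sqrt(0.168^2 + 1.599^2 + 0.933^2)
uc = sqrt(3.455514)
uc = 1.8589

1.8589


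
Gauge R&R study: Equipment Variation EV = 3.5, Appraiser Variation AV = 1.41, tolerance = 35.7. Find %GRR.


GRR = sqrt(EV^2 + AV^2) = sqrt(3.5^2 + 1.41^2) = 3.7733407
%GRR = GRR / tol * 100 = 3.7733407 / 35.7 * 100
%GRR = 10.5696

10.5696


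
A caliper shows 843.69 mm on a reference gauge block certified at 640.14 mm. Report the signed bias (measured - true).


Systematic error = measured - true
= 843.69 - 640.14
= 203.5500

203.5500


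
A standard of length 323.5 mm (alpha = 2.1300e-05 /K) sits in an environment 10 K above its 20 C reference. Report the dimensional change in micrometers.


dL = L * alpha * dT
= 323.5 * 2.1300e-05 * 10
= 0.0689055 mm
dL_um = 0.0689055 * 1000 = 68.9055 um

68.9055


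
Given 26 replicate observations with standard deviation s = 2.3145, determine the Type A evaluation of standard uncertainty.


u_A = s / sqrt(n)
u_A = 2.3145 / sqrt(26)
u_A = 2.3145 / 5.0990195
u_A = 0.4539

0.4539


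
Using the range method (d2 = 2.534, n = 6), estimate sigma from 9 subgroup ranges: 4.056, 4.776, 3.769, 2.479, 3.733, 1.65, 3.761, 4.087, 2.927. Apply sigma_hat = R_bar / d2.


R_bar = (4.056 + 4.776 + 3.769 + 2.479 + 3.733 + 1.65 + 3.761 + 4.087 + 2.927) / 9
R_bar = 31.238 / 9 = 3.4708889
sigma_hat = R_bar / d2 = 3.4708889 / 2.534 = 1.3697

1.3697


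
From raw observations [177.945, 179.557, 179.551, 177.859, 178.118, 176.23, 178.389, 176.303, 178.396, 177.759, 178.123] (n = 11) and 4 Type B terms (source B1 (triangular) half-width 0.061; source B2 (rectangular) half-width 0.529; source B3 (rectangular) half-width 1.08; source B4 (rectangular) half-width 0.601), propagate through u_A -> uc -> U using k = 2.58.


mean = (177.945 + 179.557 + 179.551 + 177.859 + 178.118 + 176.23 + 178.389 + 176.303 + 178.396 + 177.759 + 178.123) / 11 = 178.0209091
s = sqrt(sum((x - mean)^2)/(n-1)) = 1.0609395
u_A = s / sqrt(n) = 1.0609395 / sqrt(11) = 0.3198853
u_B1 = 0.061 / sqrt(6) = 0.024903146
u_B2 = 0.529 / sqrt(3) = 0.30541829
u_B3 = 1.08 / sqrt(3) = 0.62353829
u_B4 = 0.601 / sqrt(3) = 0.34698751
uc = sqrt(0.3198853^2 + 0.024903146^2 + 0.30541829^2 + 0.62353829^2 + 0.34698751^2) = 0.83989728
U = k * uc = 2.58 * 0.83989728
U = 2.1669

2.1669


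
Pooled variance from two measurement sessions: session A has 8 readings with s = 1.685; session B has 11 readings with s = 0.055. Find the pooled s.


s_p = sqrt(((n1-1)*s1^2 + (n2-1)*s2^2) / (n1+n2-2))
numerator = (8-1)*1.685^2 + (11-1)*0.055^2 = 19.874575 + 0.03025 = 19.904825
denominator = 8 + 11 - 2 = 17
s_p^2 = 19.904825 / 17 = 1.1708721
s_p = sqrt(1.1708721) = 1.0821

1.0821


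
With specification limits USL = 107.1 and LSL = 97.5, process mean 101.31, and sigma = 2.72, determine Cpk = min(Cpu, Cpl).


Cpu = (USL - mean) / (3*sigma) = (107.1 - 101.31) / (3*2.72) = 0.7096
Cpl = (mean - LSL) / (3*sigma) = (101.31 - 97.5) / (3*2.72) = 0.4669
Cpk = min(Cpu, Cpl) = 0.4669

0.4669


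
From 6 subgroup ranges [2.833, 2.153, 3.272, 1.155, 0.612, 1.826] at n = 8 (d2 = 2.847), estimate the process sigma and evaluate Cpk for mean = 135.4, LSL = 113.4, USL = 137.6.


R_bar = (2.833 + 2.153 + 3.272 + 1.155 + 0.612 + 1.826) / 6 = 1.9751667
sigma = R_bar / d2 = 1.9751667 / 2.847 = 0.69377123
Cp = (USL - LSL)/(6*sigma) = (137.6 - 113.4)/(6*0.69377123) = 5.8136
Cpu = (137.6 - 135.4)/(3*0.69377123) = 1.0570
Cpl = (135.4 - 113.4)/(3*0.69377123) = 10.5702
Cpk = min(Cpu, Cpl) = 1.0570

1.0570


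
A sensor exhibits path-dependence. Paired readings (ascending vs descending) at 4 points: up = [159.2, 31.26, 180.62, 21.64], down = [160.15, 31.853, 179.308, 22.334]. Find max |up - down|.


|159.2 - 160.15| = 0.9500
|31.26 - 31.853| = 0.5930
|180.62 - 179.308| = 1.3120
|21.64 - 22.334| = 0.6940
hysteresis = max(diffs) = 1.3120

1.3120


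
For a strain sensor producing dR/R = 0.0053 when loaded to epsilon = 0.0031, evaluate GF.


GF = (dR/R) / epsilon
= 0.0053 / 0.0031
= 1.7097

1.7097


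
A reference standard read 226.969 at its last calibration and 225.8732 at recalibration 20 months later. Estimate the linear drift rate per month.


rate = (v2 - v1) / months
= (225.8732 - 226.969) / 20
= -1.0958 / 20
= -0.0548

-0.0548
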